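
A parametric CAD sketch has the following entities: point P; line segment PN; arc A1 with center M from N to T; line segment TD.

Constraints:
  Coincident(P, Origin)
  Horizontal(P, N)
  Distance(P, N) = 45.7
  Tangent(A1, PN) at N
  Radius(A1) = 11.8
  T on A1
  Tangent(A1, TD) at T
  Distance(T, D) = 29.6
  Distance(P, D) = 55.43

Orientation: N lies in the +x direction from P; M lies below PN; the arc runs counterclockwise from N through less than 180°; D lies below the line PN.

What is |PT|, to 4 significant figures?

36.20

P is at the origin; P and N share the same y with |PN| = 45.7 and N on the +x side, so N = (45.70, 0.000). Since A1 is tangent to PN there, MN ⟂ PN, so M = N + (0, -11.8) = (45.70, -11.80). Since MT ⟂ TD (tangency), |MD| = √(11.8² + 29.6²) = 31.87 regardless of where T sits on A1. So D lies on both circle(P, 55.43) and circle(M, 31.87); the below-PN intersection is D = (36.00, -42.15). T is the foot of the tangent from D: T = (33.93, -12.62).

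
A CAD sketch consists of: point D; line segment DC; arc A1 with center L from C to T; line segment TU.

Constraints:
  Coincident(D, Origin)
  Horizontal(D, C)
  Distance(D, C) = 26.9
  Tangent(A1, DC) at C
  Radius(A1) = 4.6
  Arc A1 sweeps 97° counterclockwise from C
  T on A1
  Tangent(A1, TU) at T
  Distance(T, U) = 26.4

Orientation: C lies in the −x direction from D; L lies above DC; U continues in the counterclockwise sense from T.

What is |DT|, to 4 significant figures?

22.92

D is at the origin; D and C share the same y with |DC| = 26.9 and C on the −x side, so C = (-26.90, 0.000). The tangent condition forces LC to be normal to DC, so L = C + (0, 4.6) = (-26.90, 4.600). On A1, C sits at bearing -90° from L; a 97° counterclockwise sweep puts T at bearing 7°, so T = L + 4.6·(cos 7°, sin 7°) = (-22.33, 5.161). Then |DT| = |T − D| = 22.92.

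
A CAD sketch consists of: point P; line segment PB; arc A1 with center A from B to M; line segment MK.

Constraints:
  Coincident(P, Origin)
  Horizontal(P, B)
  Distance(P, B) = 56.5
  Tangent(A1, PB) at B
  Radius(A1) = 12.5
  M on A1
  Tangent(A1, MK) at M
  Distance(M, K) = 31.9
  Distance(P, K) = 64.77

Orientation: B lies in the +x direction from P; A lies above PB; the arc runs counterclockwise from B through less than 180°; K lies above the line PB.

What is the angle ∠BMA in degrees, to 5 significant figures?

25.697°

P is at the origin; P and B share the same y with |PB| = 56.5 and B on the +x side, so B = (56.500, 0.0000). Tangency of A1 to PB means the radius AB is perpendicular to PB, so A = B + (0, 12.5) = (56.500, 12.500). Since AM ⟂ MK (tangency), |AK| = √(12.5² + 31.9²) = 34.262 regardless of where M sits on A1. So K lies on both circle(P, 64.77) and circle(A, 34.262); the above-PB intersection is K = (46.364, 45.228). M is the foot of the tangent from K: M = (66.268, 20.300).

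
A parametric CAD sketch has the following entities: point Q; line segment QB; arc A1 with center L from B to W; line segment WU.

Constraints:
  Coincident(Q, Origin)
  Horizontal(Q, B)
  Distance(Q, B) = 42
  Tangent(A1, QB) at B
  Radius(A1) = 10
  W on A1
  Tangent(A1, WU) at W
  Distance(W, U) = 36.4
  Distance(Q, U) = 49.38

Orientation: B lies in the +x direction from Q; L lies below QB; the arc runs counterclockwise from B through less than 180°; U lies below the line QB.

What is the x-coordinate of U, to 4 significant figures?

23.98

Q is at the origin; QB is horizontal with |QB| = 42.0 and B on the +x side, so B = (42.00, 0.000). The tangent condition forces LB to be normal to QB, so L = B + (0, -10) = (42.00, -10.00). Since LW ⟂ WU (tangency), |LU| = √(10.0² + 36.4²) = 37.75 regardless of where W sits on A1. So U lies on both circle(Q, 49.38) and circle(L, 37.75); the below-QB intersection is U = (23.98, -43.17). W is the foot of the tangent from U: W = (32.26, -7.724).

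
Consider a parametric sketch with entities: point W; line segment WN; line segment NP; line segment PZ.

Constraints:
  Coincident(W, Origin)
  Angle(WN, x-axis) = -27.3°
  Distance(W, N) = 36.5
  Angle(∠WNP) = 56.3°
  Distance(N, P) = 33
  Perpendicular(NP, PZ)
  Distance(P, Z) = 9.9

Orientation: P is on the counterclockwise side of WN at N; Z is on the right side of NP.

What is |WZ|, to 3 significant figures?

42.2

W is at the origin; WN runs at -27.3° with length 36.5, so N = 36.5·(cos -27.3°, sin -27.3°) = (32.4, -16.7). ∠WNP = 56.3°, so NP runs at -27.3° + (180° − 56.3°) = 96.4° from the x-axis; with |NP| = 33.0, P = N + 33.0·(cos 96.4°, sin 96.4°) = (28.8, 16.1). The perpendicularity gives PZ at right angles to NP; with |PZ| = 9.9 on the right of NP, Z = P + 9.9·(0.994, 0.111) = (38.6, 17.2). Then |WZ| = |Z − W| = 42.2.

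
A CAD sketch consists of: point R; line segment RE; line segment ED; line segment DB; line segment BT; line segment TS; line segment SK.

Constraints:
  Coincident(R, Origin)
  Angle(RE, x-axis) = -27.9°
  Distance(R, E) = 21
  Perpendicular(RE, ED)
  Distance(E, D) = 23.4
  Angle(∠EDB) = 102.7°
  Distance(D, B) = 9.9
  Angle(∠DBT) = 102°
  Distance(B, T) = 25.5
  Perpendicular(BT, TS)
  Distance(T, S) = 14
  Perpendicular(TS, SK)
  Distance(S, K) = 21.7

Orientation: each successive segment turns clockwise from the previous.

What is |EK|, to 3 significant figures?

16.3

BT is perpendicular to TS, so TS runs at -3.20°; with |TS| = 14.0, S = (13.5, -3.23). TS ⟂ SK, so SK runs at -93.2°; with |SK| = 21.7, K = (12.2, -24.9). Then |EK| = |K − E| = 16.3.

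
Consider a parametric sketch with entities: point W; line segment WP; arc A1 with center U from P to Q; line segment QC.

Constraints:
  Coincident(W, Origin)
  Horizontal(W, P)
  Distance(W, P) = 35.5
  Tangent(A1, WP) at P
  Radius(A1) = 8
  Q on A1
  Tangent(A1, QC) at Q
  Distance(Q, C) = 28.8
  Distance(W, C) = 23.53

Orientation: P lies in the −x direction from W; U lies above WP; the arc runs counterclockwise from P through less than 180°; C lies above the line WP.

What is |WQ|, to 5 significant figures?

30.128

Checks: W = (0.00, 0.00) ✓; |UQ| = 8.000 ✓; ∠(UQ, QC) = 90.00° ✓; |QC| = 28.80 ✓; |WC| = 23.53 ✓.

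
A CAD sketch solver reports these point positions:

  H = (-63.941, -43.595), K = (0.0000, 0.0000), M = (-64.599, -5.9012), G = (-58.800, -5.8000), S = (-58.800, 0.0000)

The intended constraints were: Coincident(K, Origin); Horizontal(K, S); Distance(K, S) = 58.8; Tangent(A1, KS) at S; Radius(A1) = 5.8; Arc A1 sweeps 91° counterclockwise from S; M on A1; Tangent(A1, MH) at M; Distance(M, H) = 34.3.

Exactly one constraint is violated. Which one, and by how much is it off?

Distance(M, H) = 34.3 — off by 3.40.

K = (0.00, 0.00) ✓; K.y = 0.00, S.y = 0.00 ✓; |KS| = 58.80 ✓; ∠(GS, SK) = 90.00° ✓; |GS| = 5.800 ✓; bearing(G→M) − bearing(G→S) = 91.00° ✓; |GM| = 5.800 ✓; ∠(GM, MH) = 90.00° ✓; |MH| = 37.70 ✗.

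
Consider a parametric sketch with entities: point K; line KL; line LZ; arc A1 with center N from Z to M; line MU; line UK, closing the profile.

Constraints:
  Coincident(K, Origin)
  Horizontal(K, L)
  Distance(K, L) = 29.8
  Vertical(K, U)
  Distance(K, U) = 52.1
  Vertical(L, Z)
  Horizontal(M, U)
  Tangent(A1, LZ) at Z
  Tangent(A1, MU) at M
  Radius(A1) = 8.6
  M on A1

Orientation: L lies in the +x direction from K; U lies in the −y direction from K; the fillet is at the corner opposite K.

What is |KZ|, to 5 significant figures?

52.728

The virtual corner opposite K is at (29.800, -52.100). A1 meets LZ tangentially, so NZ is at right angles to LZ and the tangent condition forces NM to be normal to MU, with radius 8.6, so the center N sits 8.6 in from both sides at N = (21.200, -43.500). That places the tangent points at Z = (29.800, -43.500) on LZ and M = (21.200, -52.100) on MU. Then |KZ| = |Z − K| = 52.728.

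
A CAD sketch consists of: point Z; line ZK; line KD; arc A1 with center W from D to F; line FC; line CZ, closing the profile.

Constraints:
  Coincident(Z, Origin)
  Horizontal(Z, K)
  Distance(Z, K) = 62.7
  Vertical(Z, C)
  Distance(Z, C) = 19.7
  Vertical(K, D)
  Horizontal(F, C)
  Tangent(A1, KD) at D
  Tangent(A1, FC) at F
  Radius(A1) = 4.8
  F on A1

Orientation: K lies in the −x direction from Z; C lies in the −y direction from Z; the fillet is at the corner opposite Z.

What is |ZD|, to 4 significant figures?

64.45

Z is at the origin; Z and K share the same y with |ZK| = 62.7 and K on the −x side, so K = (-62.70, 0.000). Z and C share the same x with |ZC| = 19.7 and C on the −y side, so C = (0.000, -19.70). The virtual corner opposite Z is at (-62.70, -19.70). The tangent condition forces WD to be normal to KD and tangency of A1 to FC means the radius WF is perpendicular to FC, with radius 4.8, so the center W sits 4.8 in from both sides at W = (-57.90, -14.90). That places the tangent points at D = (-62.70, -14.90) on KD and F = (-57.90, -19.70) on FC. Then |ZD| = |D − Z| = 64.45.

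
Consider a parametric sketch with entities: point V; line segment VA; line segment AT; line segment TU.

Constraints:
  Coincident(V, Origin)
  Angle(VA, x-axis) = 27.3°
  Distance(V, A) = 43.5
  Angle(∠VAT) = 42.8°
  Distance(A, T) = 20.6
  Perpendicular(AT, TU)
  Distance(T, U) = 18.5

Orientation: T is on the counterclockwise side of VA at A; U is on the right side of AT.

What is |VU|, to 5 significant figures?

49.370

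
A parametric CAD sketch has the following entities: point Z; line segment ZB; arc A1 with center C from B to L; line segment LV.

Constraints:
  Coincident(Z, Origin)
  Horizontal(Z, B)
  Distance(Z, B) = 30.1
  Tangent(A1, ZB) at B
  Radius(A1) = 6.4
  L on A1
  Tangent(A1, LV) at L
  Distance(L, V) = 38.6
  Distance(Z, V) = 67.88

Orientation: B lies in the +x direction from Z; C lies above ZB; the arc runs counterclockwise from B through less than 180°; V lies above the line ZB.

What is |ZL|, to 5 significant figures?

35.018

Checks: |CL| = 6.400 ✓; ∠(CL, LV) = 90.00° ✓; |LV| = 38.60 ✓; |ZV| = 67.88 ✓.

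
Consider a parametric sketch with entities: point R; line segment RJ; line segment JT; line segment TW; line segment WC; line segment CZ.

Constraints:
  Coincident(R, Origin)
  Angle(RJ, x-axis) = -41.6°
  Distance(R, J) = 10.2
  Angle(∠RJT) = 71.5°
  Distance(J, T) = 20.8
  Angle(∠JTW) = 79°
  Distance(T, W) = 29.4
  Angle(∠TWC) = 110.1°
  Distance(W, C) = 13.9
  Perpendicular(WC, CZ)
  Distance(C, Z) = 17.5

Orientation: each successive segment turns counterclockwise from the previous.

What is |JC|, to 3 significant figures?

31.1

∠JTW = 79.0° gives TW at 168° from the x-axis; with |TW| = 29.4, W = (-13.0, 18.5). ∠TWC = 110.1° gives WC at -122° from the x-axis; with |WC| = 13.9, C = (-20.4, 6.76). Then |JC| = |C − J| = 31.1.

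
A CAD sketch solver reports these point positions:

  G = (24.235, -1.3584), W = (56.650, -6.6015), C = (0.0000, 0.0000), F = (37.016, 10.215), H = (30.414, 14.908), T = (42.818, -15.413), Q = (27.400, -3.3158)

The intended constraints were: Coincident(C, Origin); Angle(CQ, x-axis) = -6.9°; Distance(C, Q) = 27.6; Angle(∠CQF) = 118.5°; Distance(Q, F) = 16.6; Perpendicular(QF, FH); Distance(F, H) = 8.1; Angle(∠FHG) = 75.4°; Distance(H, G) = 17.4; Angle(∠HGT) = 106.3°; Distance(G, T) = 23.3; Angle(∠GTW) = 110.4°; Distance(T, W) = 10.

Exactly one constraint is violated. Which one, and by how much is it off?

Distance(T, W) = 10 — off by 6.40.

C = (0.00, 0.00) ✓; CQ at -6.900° ✓; |CQ| = 27.60 ✓; ∠CQF = 118.5° ✓; |QF| = 16.60 ✓; ∠(QF, FH) = 89.99° ✓; |FH| = 8.100 ✓; ∠FHG = 75.39° ✓; |HG| = 17.40 ✓; ∠HGT = 106.3° ✓; |GT| = 23.30 ✓; ∠GTW = 110.4° ✓; |TW| = 16.40 ✗.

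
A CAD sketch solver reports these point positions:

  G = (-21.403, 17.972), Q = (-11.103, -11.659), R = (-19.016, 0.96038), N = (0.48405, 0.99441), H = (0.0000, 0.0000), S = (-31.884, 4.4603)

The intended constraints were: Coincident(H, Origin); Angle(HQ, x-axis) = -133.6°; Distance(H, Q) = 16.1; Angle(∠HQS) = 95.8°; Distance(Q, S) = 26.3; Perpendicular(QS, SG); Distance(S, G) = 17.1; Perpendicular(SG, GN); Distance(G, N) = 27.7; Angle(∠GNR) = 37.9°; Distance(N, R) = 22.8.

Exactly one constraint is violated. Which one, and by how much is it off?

Distance(N, R) = 22.8 — off by 3.30.

H = (0.00, 0.00) ✓; HQ at -133.6° ✓; |HQ| = 16.10 ✓; ∠HQS = 95.80° ✓; |QS| = 26.30 ✓; ∠(QS, SG) = 90.00° ✓; |SG| = 17.10 ✓; ∠(SG, GN) = 90.00° ✓; |GN| = 27.70 ✓; ∠GNR = 37.90° ✓; |NR| = 19.50 ✗.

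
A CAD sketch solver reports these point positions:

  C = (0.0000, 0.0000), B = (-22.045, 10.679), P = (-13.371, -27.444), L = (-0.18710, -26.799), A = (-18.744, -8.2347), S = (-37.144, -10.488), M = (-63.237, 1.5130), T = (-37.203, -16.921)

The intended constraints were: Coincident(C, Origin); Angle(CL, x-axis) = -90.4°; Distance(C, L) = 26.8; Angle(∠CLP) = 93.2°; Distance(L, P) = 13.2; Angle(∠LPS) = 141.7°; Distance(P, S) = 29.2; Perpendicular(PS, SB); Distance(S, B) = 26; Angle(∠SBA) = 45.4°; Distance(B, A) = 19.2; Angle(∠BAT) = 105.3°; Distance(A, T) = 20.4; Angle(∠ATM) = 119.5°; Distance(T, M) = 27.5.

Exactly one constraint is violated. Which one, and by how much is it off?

Distance(T, M) = 27.5 — off by 4.40.

C = (0.00, 0.00) ✓; CL at -90.40° ✓; |CL| = 26.80 ✓; ∠CLP = 93.20° ✓; |LP| = 13.20 ✓; ∠LPS = 141.7° ✓; |PS| = 29.20 ✓; ∠(PS, SB) = 90.00° ✓; |SB| = 26.00 ✓; ∠SBA = 45.40° ✓; |BA| = 19.20 ✓; ∠BAT = 105.3° ✓; |AT| = 20.40 ✓; ∠ATM = 119.5° ✓; |TM| = 31.90 ✗.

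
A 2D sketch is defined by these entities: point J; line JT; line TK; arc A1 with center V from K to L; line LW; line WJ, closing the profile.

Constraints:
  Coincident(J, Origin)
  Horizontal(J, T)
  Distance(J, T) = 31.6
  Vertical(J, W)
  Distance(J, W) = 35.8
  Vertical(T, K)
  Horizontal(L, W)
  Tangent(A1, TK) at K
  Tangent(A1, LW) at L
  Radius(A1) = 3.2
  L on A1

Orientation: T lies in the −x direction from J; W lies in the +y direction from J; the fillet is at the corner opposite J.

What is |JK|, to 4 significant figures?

45.40

J is at the origin; J and T share the same y with |JT| = 31.6 and T on the −x side, so T = (-31.60, 0.000). JW is vertical with |JW| = 35.8 and W on the +y side, so W = (0.000, 35.80). The virtual corner opposite J is at (-31.60, 35.80). Since A1 is tangent to TK there, VK ⟂ TK and tangency of A1 to LW means the radius VL is perpendicular to LW, with radius 3.2, so the center V sits 3.2 in from both sides at V = (-28.40, 32.60). That places the tangent points at K = (-31.60, 32.60) on TK and L = (-28.40, 35.80) on LW. Then |JK| = |K − J| = 45.40.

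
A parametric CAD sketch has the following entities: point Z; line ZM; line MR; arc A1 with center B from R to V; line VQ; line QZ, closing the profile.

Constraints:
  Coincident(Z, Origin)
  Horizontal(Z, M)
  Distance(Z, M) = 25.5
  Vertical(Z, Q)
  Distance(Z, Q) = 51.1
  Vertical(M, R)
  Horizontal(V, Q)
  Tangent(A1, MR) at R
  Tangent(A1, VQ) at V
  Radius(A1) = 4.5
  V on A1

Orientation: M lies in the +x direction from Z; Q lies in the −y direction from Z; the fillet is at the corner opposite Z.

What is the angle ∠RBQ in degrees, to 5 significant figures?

167.91°

Z is at the origin; ZM is horizontal with |ZM| = 25.5 and M on the +x side, so M = (25.500, 0.0000). ZQ is vertical with |ZQ| = 51.1 and Q on the −y side, so Q = (0.0000, -51.100). The virtual corner opposite Z is at (25.500, -51.100). Tangency of A1 to MR means the radius BR is perpendicular to MR and A1 meets VQ tangentially, so BV is at right angles to VQ, with radius 4.5, so the center B sits 4.5 in from both sides at B = (21.000, -46.600). That places the tangent points at R = (25.500, -46.600) on MR and V = (21.000, -51.100) on VQ. Then cos ∠RBQ = BR·BQ / (|BR||BQ|), giving 167.91°.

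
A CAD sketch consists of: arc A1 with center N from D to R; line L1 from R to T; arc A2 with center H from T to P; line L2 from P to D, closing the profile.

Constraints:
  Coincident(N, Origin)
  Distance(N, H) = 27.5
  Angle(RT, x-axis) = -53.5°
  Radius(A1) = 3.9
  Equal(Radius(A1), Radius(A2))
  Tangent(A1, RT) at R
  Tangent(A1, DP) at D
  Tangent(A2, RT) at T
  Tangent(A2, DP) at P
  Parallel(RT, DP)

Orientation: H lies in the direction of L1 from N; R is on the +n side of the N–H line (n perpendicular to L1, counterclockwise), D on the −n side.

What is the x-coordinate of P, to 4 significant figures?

13.22

The slot axis is L1's direction at -53.5°, so u = (cos -53.5°, sin -53.5°) = (0.5948, -0.8039) and n = (−sin -53.5°, cos -53.5°) = (0.8039, 0.5948). N is at the origin and H lies 27.5 along u from N, so H = 27.5·u = (16.36, -22.11). Tangency of A1 to both parallel lines with radius 3.9 puts R and D at N ± 3.9·n: R = (3.135, 2.320), D = (-3.135, -2.320). Equal radii place T and P the same way about H: T = H + 3.9·n = (19.49, -19.79), P = H − 3.9·n = (13.22, -24.43). So P.x = 13.22.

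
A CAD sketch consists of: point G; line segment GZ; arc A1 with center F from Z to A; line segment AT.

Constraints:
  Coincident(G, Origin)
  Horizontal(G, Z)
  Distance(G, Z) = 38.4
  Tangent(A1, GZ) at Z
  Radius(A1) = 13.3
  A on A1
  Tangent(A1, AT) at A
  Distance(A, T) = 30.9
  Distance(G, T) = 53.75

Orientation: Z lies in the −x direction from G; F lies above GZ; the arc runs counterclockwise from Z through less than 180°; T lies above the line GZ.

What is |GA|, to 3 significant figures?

29.2

G is at the origin; G and Z share the same y with |GZ| = 38.4 and Z on the −x side, so Z = (-38.4, 0.00). The tangent condition forces FZ to be normal to GZ, so F = Z + (0, 13.3) = (-38.4, 13.3). Since FA ⟂ AT (tangency), |FT| = √(13.3² + 30.9²) = 33.6 regardless of where A sits on A1. So T lies on both circle(G, 53.75) and circle(F, 33.6); the above-GZ intersection is T = (-28.6, 45.5). A is the foot of the tangent from T: A = (-25.2, 14.8).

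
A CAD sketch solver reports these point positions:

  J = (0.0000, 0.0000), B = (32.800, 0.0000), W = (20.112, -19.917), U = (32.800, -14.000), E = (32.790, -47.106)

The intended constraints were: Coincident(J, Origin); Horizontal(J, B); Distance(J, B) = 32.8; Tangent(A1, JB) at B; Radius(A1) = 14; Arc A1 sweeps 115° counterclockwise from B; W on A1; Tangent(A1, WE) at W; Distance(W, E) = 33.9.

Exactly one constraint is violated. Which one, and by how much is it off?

Distance(W, E) = 33.9 — off by 3.90.

J = (0.00, 0.00) ✓; J.y = 0.00, B.y = 0.00 ✓; |JB| = 32.80 ✓; ∠(UB, BJ) = 90.00° ✓; |UB| = 14.00 ✓; bearing(U→W) − bearing(U→B) = 115.0° ✓; |UW| = 14.00 ✓; ∠(UW, WE) = 90.00° ✓; |WE| = 30.00 ✗.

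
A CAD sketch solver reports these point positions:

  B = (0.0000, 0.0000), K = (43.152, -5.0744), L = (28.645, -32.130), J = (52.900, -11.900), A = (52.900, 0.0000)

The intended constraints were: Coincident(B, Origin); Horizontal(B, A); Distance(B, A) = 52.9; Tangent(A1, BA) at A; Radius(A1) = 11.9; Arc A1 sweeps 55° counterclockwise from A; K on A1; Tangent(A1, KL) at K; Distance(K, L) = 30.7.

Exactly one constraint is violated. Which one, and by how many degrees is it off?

Tangent(A1, KL) at K — off by 6.80°.

B = (0.00, 0.00) ✓; B.y = 0.00, A.y = 0.00 ✓; |BA| = 52.90 ✓; ∠(JA, AB) = 90.00° ✓; |JA| = 11.90 ✓; bearing(J→K) − bearing(J→A) = 55.00° ✓; |JK| = 11.90 ✓; ∠(JK, KL) = 83.20° ✗; |KL| = 30.70 ✓.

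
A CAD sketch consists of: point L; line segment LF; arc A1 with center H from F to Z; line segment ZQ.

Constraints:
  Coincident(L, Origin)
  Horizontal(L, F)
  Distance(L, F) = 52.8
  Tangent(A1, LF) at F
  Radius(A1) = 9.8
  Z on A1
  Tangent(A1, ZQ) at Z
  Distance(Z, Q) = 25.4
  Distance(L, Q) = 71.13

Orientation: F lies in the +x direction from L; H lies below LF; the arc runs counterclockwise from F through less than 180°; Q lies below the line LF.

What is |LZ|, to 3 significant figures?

48.1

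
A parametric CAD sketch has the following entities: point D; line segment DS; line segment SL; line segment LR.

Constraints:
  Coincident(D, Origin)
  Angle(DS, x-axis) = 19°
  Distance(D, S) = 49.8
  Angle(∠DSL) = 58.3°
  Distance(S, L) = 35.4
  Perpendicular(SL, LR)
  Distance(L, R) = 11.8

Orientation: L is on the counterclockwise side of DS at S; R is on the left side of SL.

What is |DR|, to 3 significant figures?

31.9

D is at the origin; DS runs at 19.0° with length 49.8, so S = 49.8·(cos 19.0°, sin 19.0°) = (47.1, 16.2). ∠DSL = 58.3°, so SL runs at 19.0° + (180° − 58.3°) = 141° from the x-axis; with |SL| = 35.4, L = S + 35.4·(cos 141°, sin 141°) = (19.7, 38.6). The perpendicularity gives LR at right angles to SL; with |LR| = 11.8 on the left of SL, R = L + 11.8·(-0.633, -0.774) = (12.2, 29.5). Then |DR| = |R − D| = 31.9.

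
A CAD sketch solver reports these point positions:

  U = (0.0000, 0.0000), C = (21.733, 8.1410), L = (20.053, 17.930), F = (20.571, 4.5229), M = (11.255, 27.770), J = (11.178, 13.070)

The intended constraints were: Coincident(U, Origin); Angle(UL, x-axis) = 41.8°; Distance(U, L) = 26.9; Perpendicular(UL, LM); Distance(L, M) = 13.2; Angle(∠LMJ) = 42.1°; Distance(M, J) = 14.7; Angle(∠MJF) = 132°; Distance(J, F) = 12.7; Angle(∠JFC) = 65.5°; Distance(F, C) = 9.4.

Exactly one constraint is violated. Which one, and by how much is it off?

Distance(F, C) = 9.4 — off by 5.60.

U = (0.00, 0.00) ✓; UL at 41.80° ✓; |UL| = 26.90 ✓; ∠(UL, LM) = 90.00° ✓; |LM| = 13.20 ✓; ∠LMJ = 42.10° ✓; |MJ| = 14.70 ✓; ∠MJF = 132.0° ✓; |JF| = 12.70 ✓; ∠JFC = 65.50° ✓; |FC| = 3.800 ✗.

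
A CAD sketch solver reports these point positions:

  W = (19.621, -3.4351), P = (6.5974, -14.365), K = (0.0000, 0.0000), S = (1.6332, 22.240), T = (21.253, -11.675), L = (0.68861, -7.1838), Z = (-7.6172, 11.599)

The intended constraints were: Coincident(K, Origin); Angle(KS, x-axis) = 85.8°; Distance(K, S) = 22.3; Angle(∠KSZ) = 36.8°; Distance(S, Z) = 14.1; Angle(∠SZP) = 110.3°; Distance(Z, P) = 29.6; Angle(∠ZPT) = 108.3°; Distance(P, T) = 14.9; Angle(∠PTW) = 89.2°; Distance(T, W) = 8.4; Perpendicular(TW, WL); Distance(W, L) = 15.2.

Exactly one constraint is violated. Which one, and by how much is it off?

Distance(W, L) = 15.2 — off by 4.10.

K = (0.00, 0.00) ✓; KS at 85.80° ✓; |KS| = 22.30 ✓; ∠KSZ = 36.80° ✓; |SZ| = 14.10 ✓; ∠SZP = 110.3° ✓; |ZP| = 29.60 ✓; ∠ZPT = 108.3° ✓; |PT| = 14.90 ✓; ∠PTW = 89.20° ✓; |TW| = 8.400 ✓; ∠(TW, WL) = 90.00° ✓; |WL| = 19.30 ✗.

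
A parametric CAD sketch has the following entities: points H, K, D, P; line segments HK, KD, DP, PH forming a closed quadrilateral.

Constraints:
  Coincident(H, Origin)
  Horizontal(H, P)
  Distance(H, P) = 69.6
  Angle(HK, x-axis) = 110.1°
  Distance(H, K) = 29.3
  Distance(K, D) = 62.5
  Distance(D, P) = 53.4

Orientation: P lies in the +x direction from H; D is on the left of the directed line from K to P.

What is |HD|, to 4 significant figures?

69.07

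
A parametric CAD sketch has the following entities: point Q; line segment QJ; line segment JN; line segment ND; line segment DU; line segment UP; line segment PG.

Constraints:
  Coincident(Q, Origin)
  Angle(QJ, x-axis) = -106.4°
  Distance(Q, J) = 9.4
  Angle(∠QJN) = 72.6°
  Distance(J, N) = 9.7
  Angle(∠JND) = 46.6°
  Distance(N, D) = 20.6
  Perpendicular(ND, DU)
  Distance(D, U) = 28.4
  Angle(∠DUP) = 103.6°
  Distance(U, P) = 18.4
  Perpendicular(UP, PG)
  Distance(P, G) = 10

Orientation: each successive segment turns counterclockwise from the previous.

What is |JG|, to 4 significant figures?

17.16

Q is at the origin; QJ runs at -106.4° with length 9.4, so J = (-2.654, -9.018). ∠QJN = 72.6° gives JN at 1.000° from the x-axis; with |JN| = 9.7, N = (7.045, -8.848). ∠JND = 46.6° gives ND at 134.4° from the x-axis; with |ND| = 20.6, D = (-7.369, 5.870). ND ⟂ DU, so DU runs at -135.6°; with |DU| = 28.4, U = (-27.66, -14.00). ∠DUP = 103.6° gives UP at -59.20° from the x-axis; with |UP| = 18.4, P = (-18.24, -29.81). The perpendicularity gives PG at right angles to UP, so PG runs at 30.80°; with |PG| = 10.0, G = (-9.648, -24.68). Then |JG| = |G − J| = 17.16.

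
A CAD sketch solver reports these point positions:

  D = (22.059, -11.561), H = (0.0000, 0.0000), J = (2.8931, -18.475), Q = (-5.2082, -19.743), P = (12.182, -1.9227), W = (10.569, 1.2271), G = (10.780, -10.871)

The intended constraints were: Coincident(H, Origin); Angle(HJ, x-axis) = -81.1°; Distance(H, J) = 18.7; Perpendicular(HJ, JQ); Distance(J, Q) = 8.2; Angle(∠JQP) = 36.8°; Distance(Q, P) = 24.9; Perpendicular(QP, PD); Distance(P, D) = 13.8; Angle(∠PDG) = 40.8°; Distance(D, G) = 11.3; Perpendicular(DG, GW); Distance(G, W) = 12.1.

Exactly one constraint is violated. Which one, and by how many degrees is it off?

Perpendicular(DG, GW) — off by 4.50°.

H = (0.00, 0.00) ✓; HJ at -81.10° ✓; |HJ| = 18.70 ✓; ∠(HJ, JQ) = 90.00° ✓; |JQ| = 8.200 ✓; ∠JQP = 36.80° ✓; |QP| = 24.90 ✓; ∠(QP, PD) = 90.00° ✓; |PD| = 13.80 ✓; ∠PDG = 40.80° ✓; |DG| = 11.30 ✓; ∠(DG, GW) = 85.50° ✗; |GW| = 12.10 ✓.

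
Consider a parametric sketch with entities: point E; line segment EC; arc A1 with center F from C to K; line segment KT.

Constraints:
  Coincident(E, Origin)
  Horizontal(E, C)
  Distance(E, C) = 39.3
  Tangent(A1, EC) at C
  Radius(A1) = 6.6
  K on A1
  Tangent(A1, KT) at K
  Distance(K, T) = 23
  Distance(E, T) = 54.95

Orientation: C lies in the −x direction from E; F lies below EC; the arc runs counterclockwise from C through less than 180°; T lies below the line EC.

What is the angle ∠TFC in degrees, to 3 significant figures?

163°

E is at the origin; EC is horizontal with |EC| = 39.3 and C on the −x side, so C = (-39.3, 0.00). Tangency of A1 to EC means the radius FC is perpendicular to EC, so F = C + (0, -6.6) = (-39.3, -6.60). Since FK ⟂ KT (tangency), |FT| = √(6.6² + 23.0²) = 23.9 regardless of where K sits on A1. So T lies on both circle(E, 54.95) and circle(F, 23.9); the below-EC intersection is T = (-46.4, -29.5). K is the foot of the tangent from T: K = (-45.9, -6.46).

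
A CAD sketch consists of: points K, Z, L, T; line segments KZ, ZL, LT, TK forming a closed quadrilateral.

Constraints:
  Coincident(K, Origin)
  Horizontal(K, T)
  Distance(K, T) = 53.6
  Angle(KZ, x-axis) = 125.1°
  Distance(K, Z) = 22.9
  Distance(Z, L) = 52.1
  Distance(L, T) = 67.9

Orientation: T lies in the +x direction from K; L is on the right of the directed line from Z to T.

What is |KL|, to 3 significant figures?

33.4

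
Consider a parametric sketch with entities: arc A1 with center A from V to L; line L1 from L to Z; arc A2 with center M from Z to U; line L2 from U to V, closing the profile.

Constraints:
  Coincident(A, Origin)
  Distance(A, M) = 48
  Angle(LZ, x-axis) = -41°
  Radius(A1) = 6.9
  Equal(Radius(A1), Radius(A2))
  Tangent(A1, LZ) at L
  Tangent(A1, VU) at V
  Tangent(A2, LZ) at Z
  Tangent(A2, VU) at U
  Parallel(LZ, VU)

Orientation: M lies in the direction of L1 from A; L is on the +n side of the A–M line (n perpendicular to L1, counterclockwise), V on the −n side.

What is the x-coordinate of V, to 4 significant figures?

-4.527

A is at the origin and M lies 48.0 along u from A, so M = 48.0·u = (36.23, -31.49). Tangency of A1 to both parallel lines with radius 6.9 puts L and V at A ± 6.9·n: L = (4.527, 5.207), V = (-4.527, -5.207). So V.x = -4.527.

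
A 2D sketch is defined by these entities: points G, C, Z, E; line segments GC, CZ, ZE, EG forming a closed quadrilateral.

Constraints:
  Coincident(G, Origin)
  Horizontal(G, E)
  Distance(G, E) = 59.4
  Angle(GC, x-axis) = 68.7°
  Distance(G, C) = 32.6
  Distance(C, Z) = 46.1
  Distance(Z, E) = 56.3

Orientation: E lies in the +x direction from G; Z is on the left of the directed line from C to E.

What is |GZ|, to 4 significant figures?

75.06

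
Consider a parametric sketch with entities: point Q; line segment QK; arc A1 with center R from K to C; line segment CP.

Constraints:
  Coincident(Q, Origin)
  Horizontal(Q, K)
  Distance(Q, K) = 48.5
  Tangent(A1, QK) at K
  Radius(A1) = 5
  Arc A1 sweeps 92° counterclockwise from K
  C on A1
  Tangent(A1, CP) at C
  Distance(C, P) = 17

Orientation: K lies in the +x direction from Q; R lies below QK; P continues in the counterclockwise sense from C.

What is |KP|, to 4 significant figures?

22.60

On A1, K sits at bearing 90° from R; a 92° counterclockwise sweep puts C at bearing 182°, so C = R + 5.0·(cos 182°, sin 182°) = (43.50, -5.174). The tangent condition forces RC to be normal to CP, so CP runs along (−sin 182°, cos 182°); with |CP| = 17.0, P = (44.10, -22.16). Then |KP| = |P − K| = 22.60.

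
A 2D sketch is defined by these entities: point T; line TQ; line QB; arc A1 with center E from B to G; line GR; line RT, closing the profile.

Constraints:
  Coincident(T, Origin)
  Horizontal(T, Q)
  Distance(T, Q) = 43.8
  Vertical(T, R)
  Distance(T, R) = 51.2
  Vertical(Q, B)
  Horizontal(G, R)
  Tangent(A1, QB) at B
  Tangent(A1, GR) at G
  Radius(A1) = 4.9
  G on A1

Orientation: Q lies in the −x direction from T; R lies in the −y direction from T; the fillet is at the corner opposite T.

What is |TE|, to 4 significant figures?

60.47

T is at the origin; TQ is horizontal with |TQ| = 43.8 and Q on the −x side, so Q = (-43.80, 0.000). T and R share the same x with |TR| = 51.2 and R on the −y side, so R = (0.000, -51.20). The virtual corner opposite T is at (-43.80, -51.20). The tangent condition forces EB to be normal to QB and A1 meets GR tangentially, so EG is at right angles to GR, with radius 4.9, so the center E sits 4.9 in from both sides at E = (-38.90, -46.30). Then |TE| = |E − T| = 60.47.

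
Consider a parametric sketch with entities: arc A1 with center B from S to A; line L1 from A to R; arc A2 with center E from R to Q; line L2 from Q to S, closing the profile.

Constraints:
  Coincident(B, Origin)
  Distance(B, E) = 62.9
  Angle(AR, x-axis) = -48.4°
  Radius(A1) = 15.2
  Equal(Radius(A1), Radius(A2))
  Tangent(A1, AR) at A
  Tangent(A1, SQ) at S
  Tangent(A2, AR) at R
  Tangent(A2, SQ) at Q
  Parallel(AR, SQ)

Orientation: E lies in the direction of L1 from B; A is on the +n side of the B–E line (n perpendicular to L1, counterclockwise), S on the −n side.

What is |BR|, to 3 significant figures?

64.7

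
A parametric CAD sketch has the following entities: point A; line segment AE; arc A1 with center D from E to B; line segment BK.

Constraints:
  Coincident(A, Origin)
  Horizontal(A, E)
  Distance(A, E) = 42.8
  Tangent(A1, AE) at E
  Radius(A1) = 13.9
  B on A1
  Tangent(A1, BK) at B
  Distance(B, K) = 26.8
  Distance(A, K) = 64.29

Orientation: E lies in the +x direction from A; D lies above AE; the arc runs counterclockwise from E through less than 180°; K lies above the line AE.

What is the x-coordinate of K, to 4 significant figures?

47.07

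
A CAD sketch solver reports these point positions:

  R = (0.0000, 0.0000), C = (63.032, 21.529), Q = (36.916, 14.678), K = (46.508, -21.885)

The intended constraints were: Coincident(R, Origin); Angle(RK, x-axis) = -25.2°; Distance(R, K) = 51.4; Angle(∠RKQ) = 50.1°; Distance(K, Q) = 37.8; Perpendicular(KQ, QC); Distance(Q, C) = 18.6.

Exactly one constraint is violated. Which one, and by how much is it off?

Distance(Q, C) = 18.6 — off by 8.40.

R = (0.00, 0.00) ✓; RK at -25.20° ✓; |RK| = 51.40 ✓; ∠RKQ = 50.10° ✓; |KQ| = 37.80 ✓; ∠(KQ, QC) = 90.00° ✓; |QC| = 27.00 ✗.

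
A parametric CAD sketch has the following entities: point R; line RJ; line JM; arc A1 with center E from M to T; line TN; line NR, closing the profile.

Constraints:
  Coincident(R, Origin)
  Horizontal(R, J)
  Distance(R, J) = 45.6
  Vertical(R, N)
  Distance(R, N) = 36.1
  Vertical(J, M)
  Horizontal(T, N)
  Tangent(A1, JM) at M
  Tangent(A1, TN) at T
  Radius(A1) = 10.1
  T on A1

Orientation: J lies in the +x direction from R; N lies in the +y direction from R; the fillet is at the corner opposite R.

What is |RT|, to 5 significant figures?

50.631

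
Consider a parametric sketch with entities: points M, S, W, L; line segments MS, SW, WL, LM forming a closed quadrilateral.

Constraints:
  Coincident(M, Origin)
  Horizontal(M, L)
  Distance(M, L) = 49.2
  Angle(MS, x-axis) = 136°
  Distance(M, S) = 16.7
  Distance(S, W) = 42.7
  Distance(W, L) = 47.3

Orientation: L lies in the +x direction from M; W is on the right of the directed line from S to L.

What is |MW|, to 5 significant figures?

27.049

Checks: |SW| = 42.70 ✓; |WL| = 47.30 ✓.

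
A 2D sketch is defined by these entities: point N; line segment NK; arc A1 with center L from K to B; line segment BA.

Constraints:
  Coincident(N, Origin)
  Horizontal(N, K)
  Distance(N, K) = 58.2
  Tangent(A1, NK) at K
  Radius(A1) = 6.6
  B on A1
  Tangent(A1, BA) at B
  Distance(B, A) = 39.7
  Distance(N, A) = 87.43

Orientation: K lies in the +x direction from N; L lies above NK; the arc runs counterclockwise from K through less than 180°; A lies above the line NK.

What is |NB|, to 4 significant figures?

64.66

N is at the origin; NK is horizontal with |NK| = 58.2 and K on the +x side, so K = (58.20, 0.000). The tangent condition forces LK to be normal to NK, so L = K + (0, 6.6) = (58.20, 6.600). Since LB ⟂ BA (tangency), |LA| = √(6.6² + 39.7²) = 40.24 regardless of where B sits on A1. So A lies on both circle(N, 87.43) and circle(L, 40.24); the above-NK intersection is A = (76.41, 42.49). B is the foot of the tangent from A: B = (64.50, 4.619).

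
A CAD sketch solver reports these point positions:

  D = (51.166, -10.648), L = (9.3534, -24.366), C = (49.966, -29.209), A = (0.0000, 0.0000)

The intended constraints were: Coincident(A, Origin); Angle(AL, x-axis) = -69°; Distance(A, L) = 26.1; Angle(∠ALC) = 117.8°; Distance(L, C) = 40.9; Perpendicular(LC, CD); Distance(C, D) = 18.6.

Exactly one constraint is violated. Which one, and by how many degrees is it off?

Perpendicular(LC, CD) — off by 3.10°.

A = (0.00, 0.00) ✓; AL at -69.00° ✓; |AL| = 26.10 ✓; ∠ALC = 117.8° ✓; |LC| = 40.90 ✓; ∠(LC, CD) = 93.10° ✗; |CD| = 18.60 ✓.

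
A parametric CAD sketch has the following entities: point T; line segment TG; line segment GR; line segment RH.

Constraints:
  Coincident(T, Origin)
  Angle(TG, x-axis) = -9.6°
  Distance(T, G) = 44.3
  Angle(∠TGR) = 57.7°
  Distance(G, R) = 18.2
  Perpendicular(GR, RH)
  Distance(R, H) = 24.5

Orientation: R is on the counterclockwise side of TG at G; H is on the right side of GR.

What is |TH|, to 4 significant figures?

62.19

∠TGR = 57.7°, so GR runs at -9.6° + (180° − 57.7°) = 112.7° from the x-axis; with |GR| = 18.2, R = G + 18.2·(cos 112.7°, sin 112.7°) = (36.66, 9.402). The perpendicularity gives RH at right angles to GR; with |RH| = 24.5 on the right of GR, H = R + 24.5·(0.9225, 0.3859) = (59.26, 18.86). Then |TH| = |H − T| = 62.19.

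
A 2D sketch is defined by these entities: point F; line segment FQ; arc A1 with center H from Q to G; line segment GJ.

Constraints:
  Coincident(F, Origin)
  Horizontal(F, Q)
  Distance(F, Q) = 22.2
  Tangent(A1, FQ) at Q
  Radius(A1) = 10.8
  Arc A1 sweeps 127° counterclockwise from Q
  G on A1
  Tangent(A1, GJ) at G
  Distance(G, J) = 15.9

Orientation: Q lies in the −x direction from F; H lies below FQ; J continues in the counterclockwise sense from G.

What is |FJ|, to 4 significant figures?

36.77

On A1, Q sits at bearing 90° from H; a 127° counterclockwise sweep puts G at bearing 217°, so G = H + 10.8·(cos 217°, sin 217°) = (-30.83, -17.30). Since A1 is tangent to GJ there, HG ⟂ GJ, so GJ runs along (−sin 217°, cos 217°); with |GJ| = 15.9, J = (-21.26, -30.00). Then |FJ| = |J − F| = 36.77.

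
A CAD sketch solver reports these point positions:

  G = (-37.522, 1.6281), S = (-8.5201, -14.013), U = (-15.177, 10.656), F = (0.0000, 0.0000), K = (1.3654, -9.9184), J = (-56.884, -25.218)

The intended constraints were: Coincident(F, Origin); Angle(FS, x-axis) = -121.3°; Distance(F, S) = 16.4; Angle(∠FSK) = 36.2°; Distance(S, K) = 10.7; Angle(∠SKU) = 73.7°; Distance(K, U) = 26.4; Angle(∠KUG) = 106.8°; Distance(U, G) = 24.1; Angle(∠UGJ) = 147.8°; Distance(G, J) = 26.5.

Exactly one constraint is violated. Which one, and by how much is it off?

Distance(G, J) = 26.5 — off by 6.60.

F = (0.00, 0.00) ✓; FS at -121.3° ✓; |FS| = 16.40 ✓; ∠FSK = 36.20° ✓; |SK| = 10.70 ✓; ∠SKU = 73.70° ✓; |KU| = 26.40 ✓; ∠KUG = 106.8° ✓; |UG| = 24.10 ✓; ∠UGJ = 147.8° ✓; |GJ| = 33.10 ✗.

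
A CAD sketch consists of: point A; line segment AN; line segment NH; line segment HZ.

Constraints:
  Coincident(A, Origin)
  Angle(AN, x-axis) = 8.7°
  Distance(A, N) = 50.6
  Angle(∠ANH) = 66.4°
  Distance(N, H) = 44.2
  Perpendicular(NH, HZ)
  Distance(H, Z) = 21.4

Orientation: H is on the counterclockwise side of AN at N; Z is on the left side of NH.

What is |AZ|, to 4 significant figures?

34.59

A is at the origin; AN runs at 8.7° with length 50.6, so N = 50.6·(cos 8.7°, sin 8.7°) = (50.02, 7.654). ∠ANH = 66.4°, so NH runs at 8.7° + (180° − 66.4°) = 122.3° from the x-axis; with |NH| = 44.2, H = N + 44.2·(cos 122.3°, sin 122.3°) = (26.40, 45.01). The perpendicularity gives HZ at right angles to NH; with |HZ| = 21.4 on the left of NH, Z = H + 21.4·(-0.8453, -0.5344) = (8.311, 33.58). Then |AZ| = |Z − A| = 34.59.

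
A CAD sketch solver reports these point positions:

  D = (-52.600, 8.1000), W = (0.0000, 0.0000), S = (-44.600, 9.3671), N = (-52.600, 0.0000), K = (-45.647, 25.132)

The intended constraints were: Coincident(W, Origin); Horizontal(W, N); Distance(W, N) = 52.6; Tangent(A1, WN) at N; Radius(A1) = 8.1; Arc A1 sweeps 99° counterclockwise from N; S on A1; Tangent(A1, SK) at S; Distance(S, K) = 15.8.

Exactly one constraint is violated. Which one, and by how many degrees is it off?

Tangent(A1, SK) at S — off by 5.20°.

W = (0.00, 0.00) ✓; W.y = 0.00, N.y = 0.00 ✓; |WN| = 52.60 ✓; ∠(DN, NW) = 90.00° ✓; |DN| = 8.100 ✓; bearing(D→S) − bearing(D→N) = 99.00° ✓; |DS| = 8.100 ✓; ∠(DS, SK) = 95.20° ✗; |SK| = 15.80 ✓.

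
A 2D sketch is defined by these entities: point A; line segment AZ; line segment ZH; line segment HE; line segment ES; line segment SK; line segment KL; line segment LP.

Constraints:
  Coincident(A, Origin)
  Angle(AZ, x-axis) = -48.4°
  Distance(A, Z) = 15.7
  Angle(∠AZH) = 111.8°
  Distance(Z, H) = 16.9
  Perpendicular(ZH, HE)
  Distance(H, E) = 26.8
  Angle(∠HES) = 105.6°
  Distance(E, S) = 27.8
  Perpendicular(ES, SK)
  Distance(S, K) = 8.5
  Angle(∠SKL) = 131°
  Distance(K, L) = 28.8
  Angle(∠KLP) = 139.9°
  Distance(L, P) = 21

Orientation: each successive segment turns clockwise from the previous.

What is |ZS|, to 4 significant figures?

35.67

ZH is perpendicular to HE, so HE runs at 153.4°; with |HE| = 26.8, E = (-21.11, -14.85). ∠HES = 105.6° gives ES at 79.00° from the x-axis; with |ES| = 27.8, S = (-15.80, 12.44). Then |ZS| = |S − Z| = 35.67.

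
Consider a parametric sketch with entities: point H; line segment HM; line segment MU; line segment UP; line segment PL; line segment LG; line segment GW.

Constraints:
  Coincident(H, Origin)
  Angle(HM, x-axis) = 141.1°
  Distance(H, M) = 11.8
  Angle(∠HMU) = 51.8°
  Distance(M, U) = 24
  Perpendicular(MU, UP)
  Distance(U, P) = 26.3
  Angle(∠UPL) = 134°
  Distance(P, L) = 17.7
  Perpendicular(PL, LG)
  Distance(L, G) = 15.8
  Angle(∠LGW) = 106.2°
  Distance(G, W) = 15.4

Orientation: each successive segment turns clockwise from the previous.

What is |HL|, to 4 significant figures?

29.59

H is at the origin; HM runs at 141.1° with length 11.8, so M = (-9.183, 7.410). ∠HMU = 51.8° gives MU at 12.90° from the x-axis; with |MU| = 24.0, U = (14.21, 12.77). MU ⟂ UP, so UP runs at -77.10°; with |UP| = 26.3, P = (20.08, -12.87). ∠UPL = 134.0° gives PL at -123.1° from the x-axis; with |PL| = 17.7, L = (10.42, -27.70). Then |HL| = |L − H| = 29.59.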